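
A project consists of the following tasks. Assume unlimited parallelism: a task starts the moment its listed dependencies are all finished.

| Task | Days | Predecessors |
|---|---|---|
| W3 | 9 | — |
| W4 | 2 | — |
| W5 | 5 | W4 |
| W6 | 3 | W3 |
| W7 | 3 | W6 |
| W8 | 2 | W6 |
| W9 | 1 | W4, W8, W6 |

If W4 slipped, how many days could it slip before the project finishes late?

8

W3→W6→W7 = 9+3+3 = 15 sets the makespan at 15 days.
Longest path through W4: 7 days (earliest finish 2, latest finish 10).
So W4 can slip 10 − 2 = 8 days.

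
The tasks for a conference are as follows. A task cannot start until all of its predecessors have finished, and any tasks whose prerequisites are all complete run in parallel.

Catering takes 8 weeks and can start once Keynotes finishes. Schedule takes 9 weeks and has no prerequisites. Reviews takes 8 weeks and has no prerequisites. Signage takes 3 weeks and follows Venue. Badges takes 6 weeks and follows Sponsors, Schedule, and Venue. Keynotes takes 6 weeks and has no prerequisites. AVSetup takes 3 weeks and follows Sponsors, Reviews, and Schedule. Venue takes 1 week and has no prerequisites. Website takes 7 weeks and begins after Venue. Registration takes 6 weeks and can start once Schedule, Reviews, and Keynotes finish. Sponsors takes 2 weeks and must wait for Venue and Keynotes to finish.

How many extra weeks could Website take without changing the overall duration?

7

Critical path: Schedule→Registration = 9+6 = 15, so the finish is 15 weeks.
Longest path through Website: 8 weeks (earliest finish 8, latest finish 15).
Slack of Website = 8 − 1 = 7 weeks.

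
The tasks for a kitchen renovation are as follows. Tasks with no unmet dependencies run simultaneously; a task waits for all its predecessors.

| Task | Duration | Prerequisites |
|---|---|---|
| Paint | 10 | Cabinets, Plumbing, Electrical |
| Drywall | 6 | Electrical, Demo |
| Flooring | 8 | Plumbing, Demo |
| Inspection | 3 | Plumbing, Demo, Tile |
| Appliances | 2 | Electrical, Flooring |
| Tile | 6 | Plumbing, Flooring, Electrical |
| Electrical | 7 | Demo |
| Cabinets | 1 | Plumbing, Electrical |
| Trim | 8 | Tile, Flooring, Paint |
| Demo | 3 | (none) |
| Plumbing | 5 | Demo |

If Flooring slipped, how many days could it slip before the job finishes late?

The longest chain is Demo→Plumbing→Flooring→Tile→Trim = 3+5+8+6+8 = 30; overall finish 30 days.
The longest chain containing Flooring totals 30 days.
Slack of Flooring = 8 − 8 = 0 days.

0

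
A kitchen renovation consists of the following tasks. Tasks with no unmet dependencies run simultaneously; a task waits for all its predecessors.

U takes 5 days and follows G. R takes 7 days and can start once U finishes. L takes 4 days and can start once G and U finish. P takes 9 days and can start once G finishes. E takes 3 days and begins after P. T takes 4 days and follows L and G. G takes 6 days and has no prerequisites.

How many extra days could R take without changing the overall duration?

The longest chain is G→U→L→T = 6+5+4+4 = 19; overall finish 19 days.
R finishes as early as 18 and must finish by 19.
Float = 19 − 18 = 1.

1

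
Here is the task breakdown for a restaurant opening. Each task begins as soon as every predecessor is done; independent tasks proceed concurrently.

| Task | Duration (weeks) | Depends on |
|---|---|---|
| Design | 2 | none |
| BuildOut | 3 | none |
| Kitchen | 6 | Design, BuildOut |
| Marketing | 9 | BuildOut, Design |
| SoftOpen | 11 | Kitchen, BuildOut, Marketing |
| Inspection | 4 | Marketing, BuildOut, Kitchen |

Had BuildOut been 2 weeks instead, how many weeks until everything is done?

22

As given, the longest chain is BuildOut→Marketing→SoftOpen = 3+9+11 = 23, so the finish is 23 weeks.
BuildOut lies on that path, so at 2 weeks the path becomes 22 weeks.
Now Design→Marketing→SoftOpen = 2+9+11 = 22 is longest, so the finish becomes 22 weeks.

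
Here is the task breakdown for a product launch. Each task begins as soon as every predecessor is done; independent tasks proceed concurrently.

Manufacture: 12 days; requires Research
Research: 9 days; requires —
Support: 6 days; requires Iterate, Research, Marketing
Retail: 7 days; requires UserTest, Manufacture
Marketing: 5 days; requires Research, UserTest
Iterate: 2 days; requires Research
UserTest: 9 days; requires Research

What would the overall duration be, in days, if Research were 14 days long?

34

Baseline: Research→UserTest→Marketing→Support = 9+9+5+6 = 29 → 29 days.
Research is on the critical path; changing it to 14 makes that path 34 days.
No other chain overtakes it, so the finish is 34 days.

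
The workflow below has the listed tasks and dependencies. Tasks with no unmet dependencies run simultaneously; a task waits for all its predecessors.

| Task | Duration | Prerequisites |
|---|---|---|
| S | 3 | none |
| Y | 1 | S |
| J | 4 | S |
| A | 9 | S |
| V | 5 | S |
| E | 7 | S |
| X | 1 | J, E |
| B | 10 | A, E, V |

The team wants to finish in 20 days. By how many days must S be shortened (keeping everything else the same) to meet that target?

Current finish: 22 days; target: 20.
S is on every critical path, so each day cut from S cuts the finish by one (this holds down to a finish of 20).
Need 22 − 20 = 2 days off S → S becomes 1 day, finish becomes 20.

2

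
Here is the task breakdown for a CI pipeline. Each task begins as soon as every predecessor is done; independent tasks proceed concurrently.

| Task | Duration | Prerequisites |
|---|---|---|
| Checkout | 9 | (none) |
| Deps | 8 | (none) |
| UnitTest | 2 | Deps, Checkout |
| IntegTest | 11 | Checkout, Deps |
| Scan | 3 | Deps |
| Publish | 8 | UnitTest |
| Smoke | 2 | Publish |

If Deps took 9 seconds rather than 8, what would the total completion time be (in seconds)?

21

Critical path before the change: Checkout→UnitTest→Publish→Smoke = 9+2+8+2 = 21 giving 21 seconds.
The longest path through Deps is only 20 seconds, so Deps has float 1.
The critical path is still Checkout→UnitTest→Publish→Smoke; finish is now 21 seconds.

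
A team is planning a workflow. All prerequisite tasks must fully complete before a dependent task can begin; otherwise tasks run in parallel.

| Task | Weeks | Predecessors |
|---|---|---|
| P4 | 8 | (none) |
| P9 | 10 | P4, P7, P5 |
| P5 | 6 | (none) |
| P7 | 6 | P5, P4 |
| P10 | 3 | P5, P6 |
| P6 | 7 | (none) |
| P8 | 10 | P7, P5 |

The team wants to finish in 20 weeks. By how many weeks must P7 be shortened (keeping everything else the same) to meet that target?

Current finish: 24 weeks; target: 20.
P7 is on every critical path, so each week cut from P7 cuts the finish by one (this holds down to a finish of 19).
Need 24 − 20 = 4 weeks off P7 → P7 becomes 2 weeks, finish becomes 20.

4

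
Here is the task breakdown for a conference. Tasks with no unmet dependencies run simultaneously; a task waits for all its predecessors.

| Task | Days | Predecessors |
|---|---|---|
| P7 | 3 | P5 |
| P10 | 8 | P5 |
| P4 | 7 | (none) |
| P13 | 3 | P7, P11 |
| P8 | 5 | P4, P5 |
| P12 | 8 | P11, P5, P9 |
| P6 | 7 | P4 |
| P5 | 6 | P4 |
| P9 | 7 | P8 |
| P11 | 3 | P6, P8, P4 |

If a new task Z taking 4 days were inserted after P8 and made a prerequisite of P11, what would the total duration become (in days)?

Originally the plan takes 33 days.
With Z inserted, P11 now waits for max(P6, P8, P4, Z).
New critical path: P4→P5→P8→Z→P11→P12 = 7+6+5+4+3+8 = 33 ⇒ 33 days.

33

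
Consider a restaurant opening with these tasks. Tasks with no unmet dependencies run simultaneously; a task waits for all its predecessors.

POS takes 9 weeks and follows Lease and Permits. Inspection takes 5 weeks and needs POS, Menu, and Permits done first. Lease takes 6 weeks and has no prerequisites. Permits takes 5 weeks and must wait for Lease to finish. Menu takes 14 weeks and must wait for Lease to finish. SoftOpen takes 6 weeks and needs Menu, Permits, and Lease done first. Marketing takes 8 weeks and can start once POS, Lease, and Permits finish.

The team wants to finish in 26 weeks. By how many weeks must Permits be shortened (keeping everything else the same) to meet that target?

2

Current finish: 28 weeks; target: 26.
Permits is on every critical path, so each week cut from Permits cuts the finish by one (this holds down to a finish of 26).
Need 28 − 26 = 2 weeks off Permits → Permits becomes 3 weeks, finish becomes 26.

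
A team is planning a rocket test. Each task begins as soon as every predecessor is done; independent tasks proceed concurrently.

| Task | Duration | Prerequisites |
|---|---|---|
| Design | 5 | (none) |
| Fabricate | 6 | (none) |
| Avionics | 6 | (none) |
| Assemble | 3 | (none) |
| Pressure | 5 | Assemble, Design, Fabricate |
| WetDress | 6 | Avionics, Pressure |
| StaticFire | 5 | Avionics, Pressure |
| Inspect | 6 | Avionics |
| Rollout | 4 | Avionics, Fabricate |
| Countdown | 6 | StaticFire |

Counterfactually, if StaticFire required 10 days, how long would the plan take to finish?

27

Baseline: Fabricate→Pressure→StaticFire→Countdown = 6+5+5+6 = 22 → 22 days.
StaticFire lies on that path, so at 10 days the path becomes 27 days.
That remains the longest chain; total 27 days.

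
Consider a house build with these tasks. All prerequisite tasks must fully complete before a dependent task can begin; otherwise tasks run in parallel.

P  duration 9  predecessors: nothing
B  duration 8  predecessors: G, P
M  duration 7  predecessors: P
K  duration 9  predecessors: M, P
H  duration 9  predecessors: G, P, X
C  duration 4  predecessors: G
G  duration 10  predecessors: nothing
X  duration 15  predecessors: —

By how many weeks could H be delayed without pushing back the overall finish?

P→M→K = 9+7+9 = 25 sets the makespan at 25 weeks.
Longest path through H: 24 weeks (earliest finish 24, latest finish 25).
Float = 25 − 24 = 1.

1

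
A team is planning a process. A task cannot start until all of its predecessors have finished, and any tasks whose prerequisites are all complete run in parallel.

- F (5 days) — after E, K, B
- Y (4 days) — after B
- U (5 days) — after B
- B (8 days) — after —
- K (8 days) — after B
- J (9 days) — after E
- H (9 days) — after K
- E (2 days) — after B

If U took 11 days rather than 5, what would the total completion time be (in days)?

Actual critical path: B→K→H = 8+8+9 = 25 ⇒ 25 days.
U has 12 days of float (longest path through it is 13).
No other chain overtakes it, so the finish is 25 days.

25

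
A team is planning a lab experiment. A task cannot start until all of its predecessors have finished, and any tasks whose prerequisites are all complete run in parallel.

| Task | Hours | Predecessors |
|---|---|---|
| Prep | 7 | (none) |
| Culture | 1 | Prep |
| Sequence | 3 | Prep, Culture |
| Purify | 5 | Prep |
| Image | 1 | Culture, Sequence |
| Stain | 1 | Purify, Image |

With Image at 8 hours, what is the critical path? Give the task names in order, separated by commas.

Prep, Culture, Sequence, Image, Stain

As given, the longest chain is Prep→Culture→Sequence→Image→Stain = 7+1+3+1+1 = 13, so the finish is 13 hours.
Since Image is critical, the +7 change carries straight to that chain (now 20 hours).
No other chain overtakes it, so the finish is 20 hours.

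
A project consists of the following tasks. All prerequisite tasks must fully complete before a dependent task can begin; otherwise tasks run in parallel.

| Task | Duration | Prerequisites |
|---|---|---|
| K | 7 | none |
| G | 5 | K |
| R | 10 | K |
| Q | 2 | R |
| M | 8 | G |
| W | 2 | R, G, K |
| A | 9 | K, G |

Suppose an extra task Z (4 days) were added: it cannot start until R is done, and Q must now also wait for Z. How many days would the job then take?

Originally the job takes 21 days.
With Z inserted, Q now waits for max(R, Z).
New critical path: K→R→Z→Q = 7+10+4+2 = 23 ⇒ 23 days.

23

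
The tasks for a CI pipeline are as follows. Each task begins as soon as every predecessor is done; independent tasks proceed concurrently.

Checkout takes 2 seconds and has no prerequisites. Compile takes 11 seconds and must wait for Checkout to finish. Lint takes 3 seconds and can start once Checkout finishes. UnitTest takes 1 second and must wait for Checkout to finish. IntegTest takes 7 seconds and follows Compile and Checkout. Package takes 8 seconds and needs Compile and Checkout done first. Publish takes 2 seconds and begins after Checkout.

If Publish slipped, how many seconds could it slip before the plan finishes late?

Checkout→Compile→Package = 2+11+8 = 21 sets the makespan at 21 seconds.
Publish finishes as early as 4 and must finish by 21.
Float = 21 − 4 = 17.

17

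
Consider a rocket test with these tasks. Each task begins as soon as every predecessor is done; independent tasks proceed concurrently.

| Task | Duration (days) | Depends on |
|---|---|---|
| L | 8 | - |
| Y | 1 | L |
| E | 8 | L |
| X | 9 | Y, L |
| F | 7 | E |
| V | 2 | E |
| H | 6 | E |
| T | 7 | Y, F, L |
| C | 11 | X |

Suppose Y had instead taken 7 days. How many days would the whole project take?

35

Baseline: L→E→F→T = 8+8+7+7 = 30 → 30 days.
The longest path through Y is only 29 days, so Y has float 1.
Now L→Y→X→C = 8+7+9+11 = 35 is longest, so the finish becomes 35 days.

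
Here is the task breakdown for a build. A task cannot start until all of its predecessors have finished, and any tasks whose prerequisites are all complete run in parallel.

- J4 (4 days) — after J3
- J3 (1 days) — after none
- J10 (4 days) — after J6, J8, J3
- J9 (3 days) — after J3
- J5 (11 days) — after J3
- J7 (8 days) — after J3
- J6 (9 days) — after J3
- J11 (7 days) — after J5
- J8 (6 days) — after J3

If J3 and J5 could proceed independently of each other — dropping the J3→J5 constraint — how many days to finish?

18

With the dependency in place, J3→J5→J11 = 1+11+7 = 19 sets the finish at 19 days.
Without J3→J5, J5's earliest start moves from 1 to 0.
The longest chain is now J5→J11 = 11+7 = 18, so the build takes 18 days.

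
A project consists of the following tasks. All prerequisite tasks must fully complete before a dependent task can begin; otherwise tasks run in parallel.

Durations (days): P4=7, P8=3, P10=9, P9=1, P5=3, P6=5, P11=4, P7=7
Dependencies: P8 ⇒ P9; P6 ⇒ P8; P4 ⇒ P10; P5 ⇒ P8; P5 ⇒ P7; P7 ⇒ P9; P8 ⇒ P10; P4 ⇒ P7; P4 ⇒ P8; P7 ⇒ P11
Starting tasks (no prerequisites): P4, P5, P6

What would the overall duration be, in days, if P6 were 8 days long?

The binding path is P4→P8→P10 = 7+3+9 = 19; finish at 19 days.
P6 is off the critical path — its longest chain is 17 days, giving 2 of slack.
New critical path: P6→P8→P10 = 8+3+9 = 20 ⇒ 20 days.

20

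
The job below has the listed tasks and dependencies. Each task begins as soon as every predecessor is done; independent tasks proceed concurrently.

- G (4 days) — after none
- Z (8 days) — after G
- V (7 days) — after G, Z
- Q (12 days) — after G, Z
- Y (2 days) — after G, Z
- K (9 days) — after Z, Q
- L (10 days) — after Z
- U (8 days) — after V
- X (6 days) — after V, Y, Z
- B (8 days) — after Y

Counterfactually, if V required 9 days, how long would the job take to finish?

33

As given, the longest chain is G→Z→Q→K = 4+8+12+9 = 33, so the finish is 33 days.
The longest path through V is only 27 days, so V has float 6.
No other chain overtakes it, so the finish is 33 days.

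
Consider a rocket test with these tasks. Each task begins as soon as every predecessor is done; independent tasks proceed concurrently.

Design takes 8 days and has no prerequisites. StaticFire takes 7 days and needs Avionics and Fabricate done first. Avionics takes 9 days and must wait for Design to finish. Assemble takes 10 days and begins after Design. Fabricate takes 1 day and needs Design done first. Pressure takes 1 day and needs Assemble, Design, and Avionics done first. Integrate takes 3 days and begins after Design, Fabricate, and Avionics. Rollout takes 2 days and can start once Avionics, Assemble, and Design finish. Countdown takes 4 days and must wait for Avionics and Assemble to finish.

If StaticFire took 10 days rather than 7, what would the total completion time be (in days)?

27

Actual critical path: Design→Avionics→StaticFire = 8+9+7 = 24 ⇒ 24 days.
StaticFire is on the critical path; changing it to 10 makes that path 27 days.
That remains the longest chain; total 27 days.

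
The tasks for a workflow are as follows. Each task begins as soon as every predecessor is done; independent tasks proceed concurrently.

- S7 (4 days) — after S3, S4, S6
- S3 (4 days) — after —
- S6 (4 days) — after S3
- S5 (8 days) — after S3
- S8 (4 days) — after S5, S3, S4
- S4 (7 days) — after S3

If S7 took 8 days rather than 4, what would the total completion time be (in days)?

19

Critical path before the change: S3→S5→S8 = 4+8+4 = 16 giving 16 days.
S7 is off the critical path — its longest chain is 15 days, giving 1 of slack.
New critical path: S3→S4→S7 = 4+7+8 = 19 ⇒ 19 days.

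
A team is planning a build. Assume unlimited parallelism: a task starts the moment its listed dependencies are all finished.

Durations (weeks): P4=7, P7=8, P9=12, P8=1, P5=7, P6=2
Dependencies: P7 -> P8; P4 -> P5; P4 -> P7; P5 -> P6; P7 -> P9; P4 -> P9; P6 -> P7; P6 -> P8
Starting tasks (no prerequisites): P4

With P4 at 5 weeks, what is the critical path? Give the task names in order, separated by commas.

P4, P5, P6, P7, P9

Baseline: P4→P5→P6→P7→P9 = 7+7+2+8+12 = 36 → 36 weeks.
P4 is on the critical path; changing it to 5 makes that path 34 weeks.
The critical path is still P4→P5→P6→P7→P9; finish is now 34 weeks.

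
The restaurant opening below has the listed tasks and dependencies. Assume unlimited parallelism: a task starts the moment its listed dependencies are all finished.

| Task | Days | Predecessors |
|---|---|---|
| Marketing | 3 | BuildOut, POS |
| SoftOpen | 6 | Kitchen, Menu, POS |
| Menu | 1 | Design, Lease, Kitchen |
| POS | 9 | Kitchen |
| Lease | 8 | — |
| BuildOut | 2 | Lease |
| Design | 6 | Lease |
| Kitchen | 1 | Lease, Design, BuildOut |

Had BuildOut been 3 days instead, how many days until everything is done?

30

Actual critical path: Lease→Design→Kitchen→POS→SoftOpen = 8+6+1+9+6 = 30 ⇒ 30 days.
BuildOut is off the critical path — its longest chain is 26 days, giving 4 of slack.
That remains the longest chain; total 30 days.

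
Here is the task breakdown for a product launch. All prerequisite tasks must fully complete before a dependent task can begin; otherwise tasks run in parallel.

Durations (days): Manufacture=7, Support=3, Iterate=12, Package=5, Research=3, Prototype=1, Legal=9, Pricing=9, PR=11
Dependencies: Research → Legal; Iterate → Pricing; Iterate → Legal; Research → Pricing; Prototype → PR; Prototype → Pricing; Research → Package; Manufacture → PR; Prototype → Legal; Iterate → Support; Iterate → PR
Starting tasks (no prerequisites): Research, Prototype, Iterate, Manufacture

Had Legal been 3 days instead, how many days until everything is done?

The binding path is Iterate→PR = 12+11 = 23; finish at 23 days.
Legal has 2 days of float (longest path through it is 21).
That remains the longest chain; total 23 days.

23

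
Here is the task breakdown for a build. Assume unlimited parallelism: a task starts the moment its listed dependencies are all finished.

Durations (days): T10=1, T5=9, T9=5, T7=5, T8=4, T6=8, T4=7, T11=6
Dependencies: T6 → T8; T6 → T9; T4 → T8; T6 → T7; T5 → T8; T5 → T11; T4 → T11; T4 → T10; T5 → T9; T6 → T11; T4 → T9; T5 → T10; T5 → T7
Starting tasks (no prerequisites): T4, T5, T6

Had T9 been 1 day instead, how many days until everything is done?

Critical path before the change: T5→T11 = 9+6 = 15 giving 15 days.
The longest path through T9 is only 14 days, so T9 has float 1.
That remains the longest chain; total 15 days.

15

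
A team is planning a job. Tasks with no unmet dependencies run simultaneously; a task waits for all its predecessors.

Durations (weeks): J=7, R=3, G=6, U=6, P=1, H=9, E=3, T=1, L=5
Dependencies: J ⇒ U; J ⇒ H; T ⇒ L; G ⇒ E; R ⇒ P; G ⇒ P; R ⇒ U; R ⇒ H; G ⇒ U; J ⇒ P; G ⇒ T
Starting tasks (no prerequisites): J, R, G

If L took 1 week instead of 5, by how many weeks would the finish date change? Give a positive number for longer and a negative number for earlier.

The binding path is J→H = 7+9 = 16; finish at 16 weeks.
The longest path through L is only 12 weeks, so L has float 4.
The critical path is still J→H; finish is now 16 weeks.
Change in finish: 16 − 16 = +0 weeks.

0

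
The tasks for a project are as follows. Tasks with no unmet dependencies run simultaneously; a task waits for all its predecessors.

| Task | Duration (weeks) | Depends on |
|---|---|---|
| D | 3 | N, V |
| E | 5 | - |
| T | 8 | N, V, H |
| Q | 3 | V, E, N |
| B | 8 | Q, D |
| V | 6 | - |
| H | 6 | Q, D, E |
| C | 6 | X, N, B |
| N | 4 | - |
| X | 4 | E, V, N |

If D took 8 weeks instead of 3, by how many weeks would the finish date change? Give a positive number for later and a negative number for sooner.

5

As given, the longest chain is V→D→B→C = 6+3+8+6 = 23, so the finish is 23 weeks.
D lies on that path, so at 8 weeks the path becomes 28 weeks.
The critical path is still V→D→B→C; finish is now 28 weeks.
Change in finish: 28 − 23 = +5 weeks.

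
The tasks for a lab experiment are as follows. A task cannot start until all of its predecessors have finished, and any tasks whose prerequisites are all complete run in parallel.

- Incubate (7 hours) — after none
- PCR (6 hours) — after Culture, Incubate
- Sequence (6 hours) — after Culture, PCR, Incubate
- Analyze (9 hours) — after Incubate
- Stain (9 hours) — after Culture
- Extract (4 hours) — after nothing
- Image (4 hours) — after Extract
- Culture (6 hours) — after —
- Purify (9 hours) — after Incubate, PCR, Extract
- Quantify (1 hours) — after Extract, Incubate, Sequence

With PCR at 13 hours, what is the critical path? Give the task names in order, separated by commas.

Incubate, PCR, Purify

The binding path is Incubate→PCR→Purify = 7+6+9 = 22; finish at 22 hours.
PCR is on the critical path; changing it to 13 makes that path 29 hours.
No other chain overtakes it, so the finish is 29 hours.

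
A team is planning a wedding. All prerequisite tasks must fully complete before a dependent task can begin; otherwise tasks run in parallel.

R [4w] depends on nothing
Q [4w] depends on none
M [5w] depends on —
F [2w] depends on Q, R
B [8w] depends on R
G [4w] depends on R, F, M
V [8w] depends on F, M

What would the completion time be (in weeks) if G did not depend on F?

14

Before: longest chain R→F→V = 4+2+8 = 14, finish 14.
Without F→G, G's earliest start moves from 6 to 5.
After: R→F→V = 4+2+8 = 14 → 14 weeks.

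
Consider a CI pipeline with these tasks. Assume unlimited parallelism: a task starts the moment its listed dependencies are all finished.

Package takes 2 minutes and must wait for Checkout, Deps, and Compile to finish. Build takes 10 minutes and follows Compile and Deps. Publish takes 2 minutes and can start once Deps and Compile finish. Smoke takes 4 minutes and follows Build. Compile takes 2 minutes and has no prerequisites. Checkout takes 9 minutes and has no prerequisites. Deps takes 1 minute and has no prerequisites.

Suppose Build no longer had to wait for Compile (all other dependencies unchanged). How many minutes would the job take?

15

With the dependency in place, Compile→Build→Smoke = 2+10+4 = 16 sets the finish at 16 minutes.
Without Compile→Build, Build's earliest start moves from 2 to 1.
New critical path: Deps→Build→Smoke = 1+10+4 = 15 ⇒ 15 minutes.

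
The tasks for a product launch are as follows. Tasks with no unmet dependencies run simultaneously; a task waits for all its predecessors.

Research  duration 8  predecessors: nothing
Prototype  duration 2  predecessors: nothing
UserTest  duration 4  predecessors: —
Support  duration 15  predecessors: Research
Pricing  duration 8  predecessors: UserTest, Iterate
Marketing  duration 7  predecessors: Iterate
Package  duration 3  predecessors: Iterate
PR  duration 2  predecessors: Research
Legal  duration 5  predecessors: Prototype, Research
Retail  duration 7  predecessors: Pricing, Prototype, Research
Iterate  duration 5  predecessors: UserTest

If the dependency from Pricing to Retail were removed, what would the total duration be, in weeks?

Before: longest chain UserTest→Iterate→Pricing→Retail = 4+5+8+7 = 24, finish 24.
Without Pricing→Retail, Retail's earliest start moves from 17 to 8.
After: Research→Support = 8+15 = 23 → 23 weeks.

23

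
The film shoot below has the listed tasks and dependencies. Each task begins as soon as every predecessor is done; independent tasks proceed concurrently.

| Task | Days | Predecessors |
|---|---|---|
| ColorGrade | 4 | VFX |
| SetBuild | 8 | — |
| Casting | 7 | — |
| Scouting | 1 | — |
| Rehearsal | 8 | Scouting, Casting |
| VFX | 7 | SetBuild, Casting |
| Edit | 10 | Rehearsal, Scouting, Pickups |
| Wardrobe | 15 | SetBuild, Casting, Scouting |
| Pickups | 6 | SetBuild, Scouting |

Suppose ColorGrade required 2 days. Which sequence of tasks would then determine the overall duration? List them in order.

Casting, Rehearsal, Edit

Actual critical path: Casting→Rehearsal→Edit = 7+8+10 = 25 ⇒ 25 days.
ColorGrade has 6 days of float (longest path through it is 19).
That remains the longest chain; total 25 days.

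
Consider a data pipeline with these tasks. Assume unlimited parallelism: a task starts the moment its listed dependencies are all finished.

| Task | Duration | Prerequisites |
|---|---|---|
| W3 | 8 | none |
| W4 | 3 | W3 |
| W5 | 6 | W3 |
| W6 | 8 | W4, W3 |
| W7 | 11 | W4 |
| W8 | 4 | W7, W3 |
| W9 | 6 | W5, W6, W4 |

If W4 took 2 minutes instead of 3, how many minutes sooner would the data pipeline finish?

Critical path before the change: W3→W4→W7→W8 = 8+3+11+4 = 26 giving 26 minutes.
Since W4 is critical, the -1 change carries straight to that chain (now 25 minutes).
The critical path is still W3→W4→W7→W8; finish is now 25 minutes.
Change in finish: 25 − 26 = -1 minutes.

1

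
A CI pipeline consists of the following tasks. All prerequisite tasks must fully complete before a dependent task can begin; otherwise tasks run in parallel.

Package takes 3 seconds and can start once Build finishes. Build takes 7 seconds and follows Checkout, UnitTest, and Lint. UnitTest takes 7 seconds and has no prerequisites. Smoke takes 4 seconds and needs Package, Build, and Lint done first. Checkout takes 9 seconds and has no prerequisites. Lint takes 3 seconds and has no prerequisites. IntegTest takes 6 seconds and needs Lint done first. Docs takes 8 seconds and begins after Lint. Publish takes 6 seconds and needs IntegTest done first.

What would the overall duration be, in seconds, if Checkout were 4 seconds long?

21

Critical path before the change: Checkout→Build→Package→Smoke = 9+7+3+4 = 23 giving 23 seconds.
Checkout lies on that path, so at 4 seconds the path becomes 18 seconds.
The binding chain switches to UnitTest→Build→Package→Smoke = 7+7+3+4 = 21; finish 21 seconds.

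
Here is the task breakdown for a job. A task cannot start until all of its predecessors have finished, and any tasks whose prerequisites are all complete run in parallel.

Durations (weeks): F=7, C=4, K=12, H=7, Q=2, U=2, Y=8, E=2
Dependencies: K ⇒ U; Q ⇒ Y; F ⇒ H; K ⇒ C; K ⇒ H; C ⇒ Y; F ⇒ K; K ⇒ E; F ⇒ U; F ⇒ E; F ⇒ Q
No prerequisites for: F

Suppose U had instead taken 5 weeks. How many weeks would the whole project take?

31

As given, the longest chain is F→K→C→Y = 7+12+4+8 = 31, so the finish is 31 weeks.
The longest path through U is only 21 weeks, so U has float 10.
That remains the longest chain; total 31 weeks.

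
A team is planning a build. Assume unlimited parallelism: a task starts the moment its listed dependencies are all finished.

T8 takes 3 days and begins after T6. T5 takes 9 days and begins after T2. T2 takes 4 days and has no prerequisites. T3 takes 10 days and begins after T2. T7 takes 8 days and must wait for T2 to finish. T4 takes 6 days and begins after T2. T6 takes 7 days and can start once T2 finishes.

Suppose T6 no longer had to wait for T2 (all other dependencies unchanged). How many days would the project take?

14

Original critical path: T2→T3 = 4+10 = 14 ⇒ 14 days.
Without T2→T6, T6's earliest start moves from 4 to 0.
The longest chain is now T2→T3 = 4+10 = 14, so the project takes 14 days.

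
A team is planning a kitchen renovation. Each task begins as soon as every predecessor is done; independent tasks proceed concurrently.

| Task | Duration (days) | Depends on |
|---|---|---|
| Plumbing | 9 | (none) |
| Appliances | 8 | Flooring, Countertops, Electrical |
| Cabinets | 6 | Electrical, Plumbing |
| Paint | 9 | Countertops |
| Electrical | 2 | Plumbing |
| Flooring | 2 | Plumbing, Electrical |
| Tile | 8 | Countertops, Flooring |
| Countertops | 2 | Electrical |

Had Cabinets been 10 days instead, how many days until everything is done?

22

The binding path is Plumbing→Electrical→Countertops→Paint = 9+2+2+9 = 22; finish at 22 days.
The longest path through Cabinets is only 17 days, so Cabinets has float 5.
The critical path is still Plumbing→Electrical→Countertops→Paint; finish is now 22 days.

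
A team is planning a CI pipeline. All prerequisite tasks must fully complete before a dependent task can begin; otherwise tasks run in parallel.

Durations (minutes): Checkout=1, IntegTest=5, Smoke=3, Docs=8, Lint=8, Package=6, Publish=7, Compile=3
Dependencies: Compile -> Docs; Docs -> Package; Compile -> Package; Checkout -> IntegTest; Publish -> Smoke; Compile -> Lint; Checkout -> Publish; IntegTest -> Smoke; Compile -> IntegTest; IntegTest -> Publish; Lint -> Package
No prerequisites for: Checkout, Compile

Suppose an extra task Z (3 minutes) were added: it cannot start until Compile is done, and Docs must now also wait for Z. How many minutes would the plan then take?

Originally the plan takes 18 minutes.
With Z inserted, Docs now waits for max(Compile, Z).
New critical path: Compile→Z→Docs→Package = 3+3+8+6 = 20 ⇒ 20 minutes.

20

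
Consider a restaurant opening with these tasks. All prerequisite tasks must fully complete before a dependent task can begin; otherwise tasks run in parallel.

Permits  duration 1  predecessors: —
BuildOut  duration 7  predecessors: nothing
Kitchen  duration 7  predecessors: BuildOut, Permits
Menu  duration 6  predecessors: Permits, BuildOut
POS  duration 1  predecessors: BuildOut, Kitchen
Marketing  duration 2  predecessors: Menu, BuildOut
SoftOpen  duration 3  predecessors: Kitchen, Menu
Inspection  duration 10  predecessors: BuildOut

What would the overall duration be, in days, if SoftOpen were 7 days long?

Actual critical path: BuildOut→Kitchen→SoftOpen = 7+7+3 = 17 ⇒ 17 days.
Since SoftOpen is critical, the +4 change carries straight to that chain (now 21 days).
No other chain overtakes it, so the finish is 21 days.

21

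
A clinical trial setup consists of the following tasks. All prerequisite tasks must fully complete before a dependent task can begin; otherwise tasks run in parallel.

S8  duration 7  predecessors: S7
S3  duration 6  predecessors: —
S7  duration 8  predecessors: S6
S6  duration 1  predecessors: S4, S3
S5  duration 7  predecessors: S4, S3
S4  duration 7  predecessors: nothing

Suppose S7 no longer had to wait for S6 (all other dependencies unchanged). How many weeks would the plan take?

Before: longest chain S4→S6→S7→S8 = 7+1+8+7 = 23, finish 23.
Without S6→S7, S7's earliest start moves from 8 to 0.
New critical path: S7→S8 = 8+7 = 15 ⇒ 15 weeks.

15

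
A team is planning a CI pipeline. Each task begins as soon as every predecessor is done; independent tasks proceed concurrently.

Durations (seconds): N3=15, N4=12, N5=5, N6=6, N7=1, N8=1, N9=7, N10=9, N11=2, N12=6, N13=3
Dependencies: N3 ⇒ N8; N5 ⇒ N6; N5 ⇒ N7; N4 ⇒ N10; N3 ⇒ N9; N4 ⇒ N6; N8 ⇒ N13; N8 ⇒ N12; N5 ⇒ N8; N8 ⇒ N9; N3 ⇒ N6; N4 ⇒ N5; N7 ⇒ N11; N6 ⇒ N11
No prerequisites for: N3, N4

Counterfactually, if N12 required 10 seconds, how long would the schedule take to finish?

28

As given, the longest chain is N4→N5→N6→N11 = 12+5+6+2 = 25, so the finish is 25 seconds.
N12 is off the critical path — its longest chain is 24 seconds, giving 1 of slack.
The binding chain switches to N4→N5→N8→N12 = 12+5+1+10 = 28; finish 28 seconds.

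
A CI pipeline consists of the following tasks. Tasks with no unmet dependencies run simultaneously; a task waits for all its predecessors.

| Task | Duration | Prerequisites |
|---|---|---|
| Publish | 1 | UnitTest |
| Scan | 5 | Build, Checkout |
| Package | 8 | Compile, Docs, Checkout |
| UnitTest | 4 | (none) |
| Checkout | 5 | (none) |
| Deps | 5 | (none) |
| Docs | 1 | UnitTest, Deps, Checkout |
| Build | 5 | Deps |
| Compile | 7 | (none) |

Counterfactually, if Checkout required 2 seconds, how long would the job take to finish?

The binding path is Deps→Build→Scan = 5+5+5 = 15; finish at 15 seconds.
Checkout is off the critical path — its longest chain is 14 seconds, giving 1 of slack.
That remains the longest chain; total 15 seconds.

15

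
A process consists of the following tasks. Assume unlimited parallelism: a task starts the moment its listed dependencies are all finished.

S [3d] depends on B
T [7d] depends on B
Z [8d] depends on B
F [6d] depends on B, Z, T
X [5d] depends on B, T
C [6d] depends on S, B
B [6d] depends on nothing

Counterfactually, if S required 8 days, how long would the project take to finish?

Baseline: B→Z→F = 6+8+6 = 20 → 20 days.
The longest path through S is only 15 days, so S has float 5.
The critical path is still B→Z→F; finish is now 20 days.

20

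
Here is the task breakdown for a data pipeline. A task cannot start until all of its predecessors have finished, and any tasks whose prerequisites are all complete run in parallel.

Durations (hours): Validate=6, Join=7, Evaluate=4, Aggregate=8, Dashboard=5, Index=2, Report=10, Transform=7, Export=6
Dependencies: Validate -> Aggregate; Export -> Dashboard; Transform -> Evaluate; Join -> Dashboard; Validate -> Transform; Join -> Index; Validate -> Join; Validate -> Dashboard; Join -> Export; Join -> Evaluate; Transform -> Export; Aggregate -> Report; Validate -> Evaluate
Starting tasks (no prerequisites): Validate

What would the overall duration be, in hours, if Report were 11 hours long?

25

Baseline: Validate→Aggregate→Report = 6+8+10 = 24 → 24 hours.
Report is on the critical path; changing it to 11 makes that path 25 hours.
That remains the longest chain; total 25 hours.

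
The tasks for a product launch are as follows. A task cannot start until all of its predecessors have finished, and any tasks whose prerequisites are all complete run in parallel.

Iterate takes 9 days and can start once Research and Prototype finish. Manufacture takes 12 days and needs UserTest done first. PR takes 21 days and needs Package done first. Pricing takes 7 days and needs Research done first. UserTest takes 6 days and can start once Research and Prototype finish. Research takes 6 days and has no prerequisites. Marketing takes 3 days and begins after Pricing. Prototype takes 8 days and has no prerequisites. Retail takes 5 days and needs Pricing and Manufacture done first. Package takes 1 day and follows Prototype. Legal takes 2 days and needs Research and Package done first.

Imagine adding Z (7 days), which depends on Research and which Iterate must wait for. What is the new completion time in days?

Originally the product launch takes 31 days.
With Z inserted, Iterate now waits for max(Research, Prototype, Z).
New critical path: Prototype→UserTest→Manufacture→Retail = 8+6+12+5 = 31 ⇒ 31 days.

31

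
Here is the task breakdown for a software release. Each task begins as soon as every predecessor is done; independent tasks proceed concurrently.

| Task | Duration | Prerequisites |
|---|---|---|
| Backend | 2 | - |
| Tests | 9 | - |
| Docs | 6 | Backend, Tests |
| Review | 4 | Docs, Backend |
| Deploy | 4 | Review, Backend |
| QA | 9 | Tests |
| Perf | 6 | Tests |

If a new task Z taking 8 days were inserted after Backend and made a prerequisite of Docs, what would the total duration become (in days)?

Originally the software release takes 23 days.
With Z inserted, Docs now waits for max(Backend, Tests, Z).
New critical path: Backend→Z→Docs→Review→Deploy = 2+8+6+4+4 = 24 ⇒ 24 days.

24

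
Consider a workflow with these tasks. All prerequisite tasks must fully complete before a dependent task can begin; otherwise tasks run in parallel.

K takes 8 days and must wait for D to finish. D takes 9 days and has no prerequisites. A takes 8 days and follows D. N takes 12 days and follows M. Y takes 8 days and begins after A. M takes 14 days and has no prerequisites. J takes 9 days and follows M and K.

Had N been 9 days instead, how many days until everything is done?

The binding path is M→N = 14+12 = 26; finish at 26 days.
Since N is critical, the -3 change carries straight to that chain (now 23 days).
Now D→K→J = 9+8+9 = 26 is longest, so the finish becomes 26 days.

26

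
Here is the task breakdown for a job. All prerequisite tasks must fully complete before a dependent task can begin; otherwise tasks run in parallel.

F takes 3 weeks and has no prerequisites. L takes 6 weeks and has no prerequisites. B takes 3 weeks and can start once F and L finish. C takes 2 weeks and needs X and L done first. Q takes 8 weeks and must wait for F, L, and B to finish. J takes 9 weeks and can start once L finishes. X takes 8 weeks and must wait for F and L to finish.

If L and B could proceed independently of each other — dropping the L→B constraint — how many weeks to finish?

Original critical path: L→B→Q = 6+3+8 = 17 ⇒ 17 weeks.
Without L→B, B's earliest start moves from 6 to 3.
The longest chain is now L→X→C = 6+8+2 = 16, so the job takes 16 weeks.

16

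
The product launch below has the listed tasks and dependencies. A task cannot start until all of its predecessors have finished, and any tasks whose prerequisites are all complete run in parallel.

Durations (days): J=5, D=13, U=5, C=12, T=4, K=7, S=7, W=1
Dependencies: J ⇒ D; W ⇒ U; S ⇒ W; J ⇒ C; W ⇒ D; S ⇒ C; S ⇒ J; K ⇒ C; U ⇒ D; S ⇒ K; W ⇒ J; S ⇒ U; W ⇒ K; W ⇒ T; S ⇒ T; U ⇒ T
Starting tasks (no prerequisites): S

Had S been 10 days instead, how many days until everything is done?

30

As given, the longest chain is S→W→K→C = 7+1+7+12 = 27, so the finish is 27 days.
Since S is critical, the +3 change carries straight to that chain (now 30 days).
The critical path is still S→W→K→C; finish is now 30 days.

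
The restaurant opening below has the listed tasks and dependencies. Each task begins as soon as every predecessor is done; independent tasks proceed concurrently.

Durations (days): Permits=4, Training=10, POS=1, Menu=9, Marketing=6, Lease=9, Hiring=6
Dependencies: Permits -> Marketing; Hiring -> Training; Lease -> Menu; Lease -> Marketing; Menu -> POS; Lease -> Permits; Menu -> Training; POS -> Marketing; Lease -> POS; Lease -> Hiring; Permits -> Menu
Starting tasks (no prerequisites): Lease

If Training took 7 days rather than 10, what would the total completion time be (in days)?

Critical path before the change: Lease→Permits→Menu→Training = 9+4+9+10 = 32 giving 32 days.
Training is on the critical path; changing it to 7 makes that path 29 days.
No other chain overtakes it, so the finish is 29 days.

29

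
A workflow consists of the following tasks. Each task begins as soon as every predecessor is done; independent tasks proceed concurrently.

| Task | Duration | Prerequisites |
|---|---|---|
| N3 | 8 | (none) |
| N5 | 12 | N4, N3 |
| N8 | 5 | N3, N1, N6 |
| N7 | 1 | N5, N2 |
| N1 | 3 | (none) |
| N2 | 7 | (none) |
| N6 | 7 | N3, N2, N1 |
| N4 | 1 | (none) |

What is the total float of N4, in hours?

The longest chain is N3→N5→N7 = 8+12+1 = 21; overall finish 21 hours.
The longest chain containing N4 totals 14 hours.
Float = 21 − 14 = 7.

7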